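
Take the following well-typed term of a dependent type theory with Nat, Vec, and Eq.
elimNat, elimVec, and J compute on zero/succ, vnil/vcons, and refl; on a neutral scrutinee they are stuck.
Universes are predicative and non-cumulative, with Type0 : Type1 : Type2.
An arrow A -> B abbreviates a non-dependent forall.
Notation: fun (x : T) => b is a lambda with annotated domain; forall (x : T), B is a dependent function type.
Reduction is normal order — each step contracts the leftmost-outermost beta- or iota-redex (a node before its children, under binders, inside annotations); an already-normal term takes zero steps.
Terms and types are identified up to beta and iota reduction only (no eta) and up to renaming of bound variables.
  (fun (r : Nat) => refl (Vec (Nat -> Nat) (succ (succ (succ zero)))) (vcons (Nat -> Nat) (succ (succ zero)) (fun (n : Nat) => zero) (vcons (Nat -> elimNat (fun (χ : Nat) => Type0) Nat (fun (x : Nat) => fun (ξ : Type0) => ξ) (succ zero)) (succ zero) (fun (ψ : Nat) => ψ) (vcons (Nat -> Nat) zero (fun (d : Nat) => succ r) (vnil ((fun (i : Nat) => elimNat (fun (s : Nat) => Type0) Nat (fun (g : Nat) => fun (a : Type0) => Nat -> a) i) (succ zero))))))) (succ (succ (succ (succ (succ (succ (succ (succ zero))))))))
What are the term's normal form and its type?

reduced normal form:
  refl (Vec (Nat -> Nat) (succ (succ (succ zero)))) (vcons (Nat -> Nat) (succ (succ zero)) (fun (r : Nat) => zero) (vcons (Nat -> Nat) (succ zero) (fun (n : Nat) => n) (vcons (Nat -> Nat) zero (fun (χ : Nat) => succ (succ (succ (succ (succ (succ (succ (succ (succ zero))))))))) (vnil (Nat -> Nat)))))
inferred type:
  Eq (Vec (Nat -> Nat) (succ (succ (succ zero)))) (vcons (Nat -> Nat) (succ (succ zero)) (fun (r : Nat) => zero) (vcons (Nat -> Nat) (succ zero) (fun (n : Nat) => n) (vcons (Nat -> Nat) zero (fun (χ : Nat) => succ (succ (succ (succ (succ (succ (succ (succ (succ zero))))))))) (vnil (Nat -> Nat))))) (vcons (Nat -> Nat) (succ (succ zero)) (fun (x : Nat) => zero) (vcons (Nat -> Nat) (succ zero) (fun (ξ : Nat) => ξ) (vcons (Nat -> Nat) zero (fun (ψ : Nat) => succ (succ (succ (succ (succ (succ (succ (succ (succ zero))))))))) (vnil (Nat -> Nat)))))


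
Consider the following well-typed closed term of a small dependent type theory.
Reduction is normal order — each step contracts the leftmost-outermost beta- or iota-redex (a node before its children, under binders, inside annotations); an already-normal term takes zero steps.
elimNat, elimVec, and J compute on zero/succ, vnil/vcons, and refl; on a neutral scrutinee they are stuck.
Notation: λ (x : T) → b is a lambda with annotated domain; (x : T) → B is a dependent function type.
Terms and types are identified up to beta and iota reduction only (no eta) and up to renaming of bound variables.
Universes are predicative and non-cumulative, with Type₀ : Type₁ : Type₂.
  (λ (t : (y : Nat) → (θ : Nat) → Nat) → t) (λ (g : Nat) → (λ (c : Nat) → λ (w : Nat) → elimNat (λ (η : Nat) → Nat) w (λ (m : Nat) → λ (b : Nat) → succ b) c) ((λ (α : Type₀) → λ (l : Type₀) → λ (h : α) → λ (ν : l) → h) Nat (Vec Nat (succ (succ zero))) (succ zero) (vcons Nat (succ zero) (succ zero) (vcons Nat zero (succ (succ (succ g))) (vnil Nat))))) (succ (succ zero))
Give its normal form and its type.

reduced normal form:
  λ (t : Nat) → succ t
inferred type:
  (t : Nat) → Nat
observation: reduction starts at a beta-redex, and 11 normal-order steps reach the normal form.


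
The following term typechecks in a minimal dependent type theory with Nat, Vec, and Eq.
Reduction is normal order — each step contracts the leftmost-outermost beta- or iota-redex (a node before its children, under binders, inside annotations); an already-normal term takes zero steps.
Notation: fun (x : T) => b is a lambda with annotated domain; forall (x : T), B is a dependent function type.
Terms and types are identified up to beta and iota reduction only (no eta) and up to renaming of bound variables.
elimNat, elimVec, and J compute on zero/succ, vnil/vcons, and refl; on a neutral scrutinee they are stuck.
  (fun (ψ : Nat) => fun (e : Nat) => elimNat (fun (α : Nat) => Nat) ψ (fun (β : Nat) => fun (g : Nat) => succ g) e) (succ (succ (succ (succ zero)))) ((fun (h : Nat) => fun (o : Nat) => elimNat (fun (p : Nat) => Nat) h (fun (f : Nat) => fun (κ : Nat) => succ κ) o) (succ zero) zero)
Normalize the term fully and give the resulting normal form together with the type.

resulting normal form:
  succ (succ (succ (succ (succ zero))))
type:
  Nat


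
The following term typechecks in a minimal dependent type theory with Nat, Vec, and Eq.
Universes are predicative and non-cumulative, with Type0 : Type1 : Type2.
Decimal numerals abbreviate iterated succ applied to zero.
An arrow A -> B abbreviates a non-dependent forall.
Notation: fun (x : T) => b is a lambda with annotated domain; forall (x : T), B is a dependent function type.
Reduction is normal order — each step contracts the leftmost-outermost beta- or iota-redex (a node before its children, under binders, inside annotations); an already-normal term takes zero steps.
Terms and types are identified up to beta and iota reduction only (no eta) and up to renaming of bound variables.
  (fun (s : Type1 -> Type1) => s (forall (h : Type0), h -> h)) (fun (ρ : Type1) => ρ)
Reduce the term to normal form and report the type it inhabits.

resulting normal form:
  forall (s : Type0), s -> s
inferred type:
  Type1
observation: the leftmost-outermost redex is a beta-redex, and normalization takes 2 steps.


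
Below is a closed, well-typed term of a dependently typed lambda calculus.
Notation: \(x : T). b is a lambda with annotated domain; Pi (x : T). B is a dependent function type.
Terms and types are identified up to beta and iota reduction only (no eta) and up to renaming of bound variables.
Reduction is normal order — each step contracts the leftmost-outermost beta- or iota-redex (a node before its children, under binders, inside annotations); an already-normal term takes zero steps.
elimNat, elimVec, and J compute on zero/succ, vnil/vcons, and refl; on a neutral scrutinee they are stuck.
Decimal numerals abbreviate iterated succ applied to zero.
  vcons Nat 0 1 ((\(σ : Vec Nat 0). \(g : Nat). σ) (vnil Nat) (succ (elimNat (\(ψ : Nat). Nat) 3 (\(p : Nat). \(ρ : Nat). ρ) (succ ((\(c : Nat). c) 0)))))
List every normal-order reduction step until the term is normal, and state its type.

normal-order reduction sequence:
  vcons Nat 0 1 ((\(σ : Vec Nat 0). \(g : Nat). σ) (vnil Nat) (succ (elimNat (\(ψ : Nat). Nat) 3 (\(p : Nat). \(ρ : Nat). ρ) (succ ((\(c : Nat). c) 0)))))
  ~> vcons Nat 0 1 ((\(σ : Nat). vnil Nat) (succ (elimNat (\(g : Nat). Nat) 3 (\(ψ : Nat). \(p : Nat). p) (succ ((\(ρ : Nat). ρ) 0)))))
  ~> vcons Nat 0 1 (vnil Nat)
the term's type:
  Vec Nat 1


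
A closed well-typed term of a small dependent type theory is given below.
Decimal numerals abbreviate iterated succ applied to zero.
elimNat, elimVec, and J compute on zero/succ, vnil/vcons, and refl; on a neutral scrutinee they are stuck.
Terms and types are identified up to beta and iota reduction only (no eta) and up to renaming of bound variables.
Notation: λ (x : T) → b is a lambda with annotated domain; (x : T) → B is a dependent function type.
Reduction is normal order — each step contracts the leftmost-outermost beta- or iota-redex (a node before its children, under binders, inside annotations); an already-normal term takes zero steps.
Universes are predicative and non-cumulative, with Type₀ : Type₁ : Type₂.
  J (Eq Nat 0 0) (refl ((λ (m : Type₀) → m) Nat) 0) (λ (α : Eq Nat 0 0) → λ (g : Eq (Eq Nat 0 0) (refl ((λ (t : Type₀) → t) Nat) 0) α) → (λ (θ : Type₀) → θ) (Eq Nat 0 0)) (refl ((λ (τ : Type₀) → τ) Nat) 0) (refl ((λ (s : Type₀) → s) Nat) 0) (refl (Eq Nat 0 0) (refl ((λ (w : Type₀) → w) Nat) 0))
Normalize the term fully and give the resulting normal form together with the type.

normal form:
  refl Nat 0
inferred type:
  Eq Nat 0 0
observation: the term reaches its normal form after 2 normal-order steps.


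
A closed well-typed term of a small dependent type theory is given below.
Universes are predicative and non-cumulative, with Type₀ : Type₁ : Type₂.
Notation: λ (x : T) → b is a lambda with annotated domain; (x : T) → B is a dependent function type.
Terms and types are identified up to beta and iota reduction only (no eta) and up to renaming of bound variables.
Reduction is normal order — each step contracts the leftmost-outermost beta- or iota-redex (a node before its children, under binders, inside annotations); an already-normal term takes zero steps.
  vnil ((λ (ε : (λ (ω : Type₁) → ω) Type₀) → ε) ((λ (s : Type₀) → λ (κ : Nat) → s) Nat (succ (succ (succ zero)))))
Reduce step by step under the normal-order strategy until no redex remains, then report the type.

normal-order reduction:
  vnil ((λ (ε : (λ (ω : Type₁) → ω) Type₀) → ε) ((λ (s : Type₀) → λ (κ : Nat) → s) Nat (succ (succ (succ zero)))))
  ~> vnil ((λ (ε : Type₀) → λ (ω : Nat) → ε) Nat (succ (succ (succ zero))))
  ~> vnil ((λ (ε : Nat) → Nat) (succ (succ (succ zero))))
  ~> vnil Nat
inferred type:
  Vec Nat zero


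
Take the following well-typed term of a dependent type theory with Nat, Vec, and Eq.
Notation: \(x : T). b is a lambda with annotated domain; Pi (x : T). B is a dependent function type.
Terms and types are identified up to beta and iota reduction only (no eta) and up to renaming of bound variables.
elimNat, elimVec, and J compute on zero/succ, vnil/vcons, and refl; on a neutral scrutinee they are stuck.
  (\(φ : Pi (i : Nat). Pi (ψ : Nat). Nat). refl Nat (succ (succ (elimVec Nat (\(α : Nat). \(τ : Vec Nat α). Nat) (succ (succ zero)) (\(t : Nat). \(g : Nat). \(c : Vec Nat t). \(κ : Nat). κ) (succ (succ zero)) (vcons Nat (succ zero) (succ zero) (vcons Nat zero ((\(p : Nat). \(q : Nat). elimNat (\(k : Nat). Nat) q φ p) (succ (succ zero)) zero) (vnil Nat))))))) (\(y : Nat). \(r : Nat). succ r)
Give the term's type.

inferred type:
  Eq Nat (succ (succ (succ (succ zero)))) (succ (succ (succ (succ zero))))


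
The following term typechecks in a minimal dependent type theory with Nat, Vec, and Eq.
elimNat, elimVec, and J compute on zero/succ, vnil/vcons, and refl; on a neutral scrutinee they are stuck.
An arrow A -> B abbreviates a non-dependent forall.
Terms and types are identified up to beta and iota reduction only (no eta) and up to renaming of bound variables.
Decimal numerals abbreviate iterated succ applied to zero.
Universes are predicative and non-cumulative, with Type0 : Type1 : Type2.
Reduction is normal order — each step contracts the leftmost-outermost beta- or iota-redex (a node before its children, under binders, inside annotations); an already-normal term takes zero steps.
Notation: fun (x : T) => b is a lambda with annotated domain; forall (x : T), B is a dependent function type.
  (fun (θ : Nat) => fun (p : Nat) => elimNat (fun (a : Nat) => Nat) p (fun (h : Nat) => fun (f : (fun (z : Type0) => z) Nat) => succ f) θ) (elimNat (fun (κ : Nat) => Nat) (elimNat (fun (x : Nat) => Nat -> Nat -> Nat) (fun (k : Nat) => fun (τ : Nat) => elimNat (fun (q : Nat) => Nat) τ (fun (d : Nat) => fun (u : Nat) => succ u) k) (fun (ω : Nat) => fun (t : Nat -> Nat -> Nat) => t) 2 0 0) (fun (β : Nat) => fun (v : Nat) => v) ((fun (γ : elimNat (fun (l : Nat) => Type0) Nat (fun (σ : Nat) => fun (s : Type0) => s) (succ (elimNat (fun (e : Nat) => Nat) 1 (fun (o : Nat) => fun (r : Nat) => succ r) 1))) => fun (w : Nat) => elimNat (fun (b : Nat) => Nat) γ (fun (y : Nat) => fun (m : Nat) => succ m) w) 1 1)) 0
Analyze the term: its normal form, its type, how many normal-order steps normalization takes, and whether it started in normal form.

resulting normal form:
  0
type:
  Nat
steps to reach normal form (normal order): 27
term was already normal: no
first redex: a beta-redex


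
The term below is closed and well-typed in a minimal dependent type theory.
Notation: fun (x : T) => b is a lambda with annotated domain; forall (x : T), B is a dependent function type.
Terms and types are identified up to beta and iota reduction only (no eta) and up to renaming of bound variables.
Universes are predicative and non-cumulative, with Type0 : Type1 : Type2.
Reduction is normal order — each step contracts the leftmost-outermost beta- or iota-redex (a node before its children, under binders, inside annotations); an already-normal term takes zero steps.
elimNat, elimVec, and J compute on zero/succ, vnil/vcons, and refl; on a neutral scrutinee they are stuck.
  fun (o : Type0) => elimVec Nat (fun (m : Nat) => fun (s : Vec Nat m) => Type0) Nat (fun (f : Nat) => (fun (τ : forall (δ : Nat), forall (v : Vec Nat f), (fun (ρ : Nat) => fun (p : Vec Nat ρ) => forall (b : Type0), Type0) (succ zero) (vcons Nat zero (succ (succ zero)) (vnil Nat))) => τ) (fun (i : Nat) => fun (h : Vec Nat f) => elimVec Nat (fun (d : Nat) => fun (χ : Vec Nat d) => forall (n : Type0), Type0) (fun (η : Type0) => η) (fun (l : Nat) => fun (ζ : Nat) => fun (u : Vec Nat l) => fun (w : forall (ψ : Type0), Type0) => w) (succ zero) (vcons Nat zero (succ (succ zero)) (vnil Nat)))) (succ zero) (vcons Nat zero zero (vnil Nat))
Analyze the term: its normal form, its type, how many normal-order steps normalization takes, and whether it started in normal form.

normal form:
  fun (o : Type0) => Nat
the term's type:
  forall (o : Type0), Type0
reduction steps (normal order): 13
already normal: no
first contracted redex: an elimVec iota-redex


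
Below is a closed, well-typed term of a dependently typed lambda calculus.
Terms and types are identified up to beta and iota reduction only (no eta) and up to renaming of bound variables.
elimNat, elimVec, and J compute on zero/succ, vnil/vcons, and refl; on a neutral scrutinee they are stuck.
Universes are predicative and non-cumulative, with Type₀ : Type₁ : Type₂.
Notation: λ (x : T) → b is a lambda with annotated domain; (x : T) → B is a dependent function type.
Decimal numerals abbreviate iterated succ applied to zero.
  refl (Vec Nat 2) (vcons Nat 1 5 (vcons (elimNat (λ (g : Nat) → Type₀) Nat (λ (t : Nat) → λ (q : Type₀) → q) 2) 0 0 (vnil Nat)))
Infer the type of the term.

type:
  Eq (Vec Nat 2) (vcons Nat 1 5 (vcons Nat 0 0 (vnil Nat))) (vcons Nat 1 5 (vcons Nat 0 0 (vnil Nat)))


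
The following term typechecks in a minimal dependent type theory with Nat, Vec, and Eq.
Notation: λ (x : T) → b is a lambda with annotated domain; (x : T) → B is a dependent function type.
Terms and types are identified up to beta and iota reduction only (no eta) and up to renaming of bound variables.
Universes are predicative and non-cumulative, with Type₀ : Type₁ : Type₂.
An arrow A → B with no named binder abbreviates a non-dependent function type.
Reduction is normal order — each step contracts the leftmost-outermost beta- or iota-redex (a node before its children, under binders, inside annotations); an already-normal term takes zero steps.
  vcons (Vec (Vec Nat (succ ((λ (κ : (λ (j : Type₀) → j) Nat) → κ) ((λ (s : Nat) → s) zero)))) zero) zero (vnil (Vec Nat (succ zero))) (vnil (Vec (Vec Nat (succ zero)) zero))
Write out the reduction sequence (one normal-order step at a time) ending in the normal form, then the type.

normal-order reduction:
  vcons (Vec (Vec Nat (succ ((λ (κ : (λ (j : Type₀) → j) Nat) → κ) ((λ (s : Nat) → s) zero)))) zero) zero (vnil (Vec Nat (succ zero))) (vnil (Vec (Vec Nat (succ zero)) zero))
  ~> vcons (Vec (Vec Nat (succ ((λ (κ : Nat) → κ) zero))) zero) zero (vnil (Vec Nat (succ zero))) (vnil (Vec (Vec Nat (succ zero)) zero))
  ~> vcons (Vec (Vec Nat (succ zero)) zero) zero (vnil (Vec Nat (succ zero))) (vnil (Vec (Vec Nat (succ zero)) zero))
the term's type:
  Vec (Vec (Vec Nat (succ zero)) zero) (succ zero)


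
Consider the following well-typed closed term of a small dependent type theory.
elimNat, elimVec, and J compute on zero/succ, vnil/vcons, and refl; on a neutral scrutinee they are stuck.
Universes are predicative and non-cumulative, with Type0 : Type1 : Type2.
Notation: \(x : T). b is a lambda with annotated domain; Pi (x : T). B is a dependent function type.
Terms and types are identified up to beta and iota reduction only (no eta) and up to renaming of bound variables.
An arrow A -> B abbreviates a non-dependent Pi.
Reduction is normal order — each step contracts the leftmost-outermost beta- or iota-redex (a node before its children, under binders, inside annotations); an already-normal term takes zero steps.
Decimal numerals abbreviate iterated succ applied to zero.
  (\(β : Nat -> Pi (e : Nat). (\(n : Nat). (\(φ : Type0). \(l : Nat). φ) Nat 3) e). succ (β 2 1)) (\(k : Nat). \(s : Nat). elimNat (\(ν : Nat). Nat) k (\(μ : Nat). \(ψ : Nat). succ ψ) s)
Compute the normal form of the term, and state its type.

reduced normal form:
  4
inferred type:
  Nat
observation: the leftmost-outermost redex is a beta-redex, and normalization takes 7 steps.


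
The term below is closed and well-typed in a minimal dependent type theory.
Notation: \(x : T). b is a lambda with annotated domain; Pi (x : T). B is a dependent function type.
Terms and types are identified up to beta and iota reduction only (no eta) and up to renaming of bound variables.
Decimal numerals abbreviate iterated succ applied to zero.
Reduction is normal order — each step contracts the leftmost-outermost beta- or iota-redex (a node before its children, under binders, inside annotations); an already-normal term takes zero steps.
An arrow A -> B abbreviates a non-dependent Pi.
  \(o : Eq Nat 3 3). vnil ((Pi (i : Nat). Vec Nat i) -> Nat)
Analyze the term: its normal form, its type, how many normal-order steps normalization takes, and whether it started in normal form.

normal form:
  \(o : Eq Nat 3 3). vnil ((Pi (i : Nat). Vec Nat i) -> Nat)
inferred type:
  Eq Nat 3 3 -> Vec ((Pi (o : Nat). Vec Nat o) -> Nat) 0
steps to reach normal form (normal order): 0
started in normal form: yes


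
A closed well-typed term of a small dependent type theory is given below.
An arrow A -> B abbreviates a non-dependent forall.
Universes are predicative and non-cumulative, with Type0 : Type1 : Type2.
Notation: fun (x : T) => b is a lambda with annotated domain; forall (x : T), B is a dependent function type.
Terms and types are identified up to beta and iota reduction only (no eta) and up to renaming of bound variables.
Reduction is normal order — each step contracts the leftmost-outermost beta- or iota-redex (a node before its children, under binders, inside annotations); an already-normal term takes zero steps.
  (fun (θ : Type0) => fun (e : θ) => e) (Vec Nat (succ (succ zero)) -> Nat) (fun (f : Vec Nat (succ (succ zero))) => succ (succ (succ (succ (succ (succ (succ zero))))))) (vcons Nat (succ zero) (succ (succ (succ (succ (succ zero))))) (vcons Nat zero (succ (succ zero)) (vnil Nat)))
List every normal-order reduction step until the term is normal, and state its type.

normal-order reduction:
  (fun (θ : Type0) => fun (e : θ) => e) (Vec Nat (succ (succ zero)) -> Nat) (fun (f : Vec Nat (succ (succ zero))) => succ (succ (succ (succ (succ (succ (succ zero))))))) (vcons Nat (succ zero) (succ (succ (succ (succ (succ zero))))) (vcons Nat zero (succ (succ zero)) (vnil Nat)))
  ~> (fun (θ : Vec Nat (succ (succ zero)) -> Nat) => θ) (fun (e : Vec Nat (succ (succ zero))) => succ (succ (succ (succ (succ (succ (succ zero))))))) (vcons Nat (succ zero) (succ (succ (succ (succ (succ zero))))) (vcons Nat zero (succ (succ zero)) (vnil Nat)))
  ~> (fun (θ : Vec Nat (succ (succ zero))) => succ (succ (succ (succ (succ (succ (succ zero))))))) (vcons Nat (succ zero) (succ (succ (succ (succ (succ zero))))) (vcons Nat zero (succ (succ zero)) (vnil Nat)))
  ~> succ (succ (succ (succ (succ (succ (succ zero))))))
the term's type:
  Nat


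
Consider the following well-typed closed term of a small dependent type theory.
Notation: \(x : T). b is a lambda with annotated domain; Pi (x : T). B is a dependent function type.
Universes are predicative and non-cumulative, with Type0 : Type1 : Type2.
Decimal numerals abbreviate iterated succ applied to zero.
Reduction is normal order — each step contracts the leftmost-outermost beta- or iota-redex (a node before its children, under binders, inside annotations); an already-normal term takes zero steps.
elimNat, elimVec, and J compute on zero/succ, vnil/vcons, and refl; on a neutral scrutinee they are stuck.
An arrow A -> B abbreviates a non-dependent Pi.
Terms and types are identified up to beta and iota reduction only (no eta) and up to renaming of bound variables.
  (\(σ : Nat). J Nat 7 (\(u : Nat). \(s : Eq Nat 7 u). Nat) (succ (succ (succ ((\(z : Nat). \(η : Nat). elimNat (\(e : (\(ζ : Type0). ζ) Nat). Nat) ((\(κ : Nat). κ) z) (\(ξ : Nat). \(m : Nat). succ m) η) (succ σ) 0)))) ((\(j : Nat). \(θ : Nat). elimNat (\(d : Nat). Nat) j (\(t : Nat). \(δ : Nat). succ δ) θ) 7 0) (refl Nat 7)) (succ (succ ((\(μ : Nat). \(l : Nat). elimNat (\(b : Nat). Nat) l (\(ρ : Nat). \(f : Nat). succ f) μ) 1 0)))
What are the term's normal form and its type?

resulting normal form:
  7
inferred type:
  Nat


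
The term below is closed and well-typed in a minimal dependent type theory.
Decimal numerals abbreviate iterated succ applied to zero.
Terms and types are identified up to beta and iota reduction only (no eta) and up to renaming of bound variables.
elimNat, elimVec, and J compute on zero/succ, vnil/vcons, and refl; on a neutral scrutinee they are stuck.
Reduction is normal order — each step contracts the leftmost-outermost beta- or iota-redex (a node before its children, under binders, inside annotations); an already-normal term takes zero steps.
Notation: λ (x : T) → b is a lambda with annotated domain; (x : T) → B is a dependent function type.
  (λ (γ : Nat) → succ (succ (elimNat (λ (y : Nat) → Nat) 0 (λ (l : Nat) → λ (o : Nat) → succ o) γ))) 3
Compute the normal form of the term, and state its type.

reduced normal form:
  5
type:
  Nat
observation: the term reaches its normal form after 11 normal-order steps.


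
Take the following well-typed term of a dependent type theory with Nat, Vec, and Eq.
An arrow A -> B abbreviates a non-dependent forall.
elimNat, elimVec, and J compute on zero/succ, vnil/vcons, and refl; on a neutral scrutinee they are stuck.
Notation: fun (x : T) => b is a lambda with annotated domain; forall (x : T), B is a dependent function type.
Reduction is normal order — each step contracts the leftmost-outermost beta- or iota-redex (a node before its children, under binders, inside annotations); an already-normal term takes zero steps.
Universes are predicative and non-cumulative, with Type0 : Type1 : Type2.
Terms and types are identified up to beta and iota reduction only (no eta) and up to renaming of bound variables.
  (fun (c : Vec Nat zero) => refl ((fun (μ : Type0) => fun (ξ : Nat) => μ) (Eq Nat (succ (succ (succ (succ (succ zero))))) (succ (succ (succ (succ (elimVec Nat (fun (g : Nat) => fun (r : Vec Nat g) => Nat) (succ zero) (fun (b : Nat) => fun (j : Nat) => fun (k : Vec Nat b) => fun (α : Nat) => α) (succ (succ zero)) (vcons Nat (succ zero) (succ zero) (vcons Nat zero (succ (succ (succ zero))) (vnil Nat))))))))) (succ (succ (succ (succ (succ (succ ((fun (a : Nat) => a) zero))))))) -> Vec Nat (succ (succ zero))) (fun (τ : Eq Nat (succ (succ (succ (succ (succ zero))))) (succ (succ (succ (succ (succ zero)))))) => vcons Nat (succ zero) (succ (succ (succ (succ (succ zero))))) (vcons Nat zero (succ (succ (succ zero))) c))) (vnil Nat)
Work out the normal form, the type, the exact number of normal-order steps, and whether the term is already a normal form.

reduced normal form:
  refl (Eq Nat (succ (succ (succ (succ (succ zero))))) (succ (succ (succ (succ (succ zero))))) -> Vec Nat (succ (succ zero))) (fun (c : Eq Nat (succ (succ (succ (succ (succ zero))))) (succ (succ (succ (succ (succ zero)))))) => vcons Nat (succ zero) (succ (succ (succ (succ (succ zero))))) (vcons Nat zero (succ (succ (succ zero))) (vnil Nat)))
inferred type:
  Eq (Eq Nat (succ (succ (succ (succ (succ zero))))) (succ (succ (succ (succ (succ zero))))) -> Vec Nat (succ (succ zero))) (fun (c : Eq Nat (succ (succ (succ (succ (succ zero))))) (succ (succ (succ (succ (succ zero)))))) => vcons Nat (succ zero) (succ (succ (succ (succ (succ zero))))) (vcons Nat zero (succ (succ (succ zero))) (vnil Nat))) (fun (μ : Eq Nat (succ (succ (succ (succ (succ zero))))) (succ (succ (succ (succ (succ zero)))))) => vcons Nat (succ zero) (succ (succ (succ (succ (succ zero))))) (vcons Nat zero (succ (succ (succ zero))) (vnil Nat)))
reduction steps (normal order): 14
started in normal form: no
first redex: a beta-redex


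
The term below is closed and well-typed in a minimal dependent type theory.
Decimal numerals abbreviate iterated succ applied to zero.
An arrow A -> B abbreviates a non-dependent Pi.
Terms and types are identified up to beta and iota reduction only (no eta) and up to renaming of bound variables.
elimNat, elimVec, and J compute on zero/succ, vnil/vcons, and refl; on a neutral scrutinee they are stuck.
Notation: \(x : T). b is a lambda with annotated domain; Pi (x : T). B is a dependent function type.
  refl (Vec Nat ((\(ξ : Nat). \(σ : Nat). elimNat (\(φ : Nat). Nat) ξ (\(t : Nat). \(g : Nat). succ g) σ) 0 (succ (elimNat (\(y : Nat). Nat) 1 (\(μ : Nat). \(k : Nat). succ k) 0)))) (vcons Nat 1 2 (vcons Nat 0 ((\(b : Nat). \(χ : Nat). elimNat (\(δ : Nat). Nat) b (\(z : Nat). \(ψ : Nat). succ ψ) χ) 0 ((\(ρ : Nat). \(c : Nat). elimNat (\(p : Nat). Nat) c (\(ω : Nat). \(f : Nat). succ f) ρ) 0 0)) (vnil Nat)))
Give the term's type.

type:
  Eq (Vec Nat 2) (vcons Nat 1 2 (vcons Nat 0 0 (vnil Nat))) (vcons Nat 1 2 (vcons Nat 0 0 (vnil Nat)))


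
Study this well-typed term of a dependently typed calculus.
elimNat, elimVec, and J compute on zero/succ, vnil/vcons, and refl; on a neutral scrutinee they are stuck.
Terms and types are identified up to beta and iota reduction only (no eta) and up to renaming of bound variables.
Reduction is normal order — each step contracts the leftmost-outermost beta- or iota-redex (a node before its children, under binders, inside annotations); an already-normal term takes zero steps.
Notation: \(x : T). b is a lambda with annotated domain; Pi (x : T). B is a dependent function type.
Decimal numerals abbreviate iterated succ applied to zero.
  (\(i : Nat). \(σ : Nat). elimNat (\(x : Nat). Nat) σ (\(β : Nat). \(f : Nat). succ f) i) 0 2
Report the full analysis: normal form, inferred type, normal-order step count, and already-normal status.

normal form:
  2
inferred type:
  Nat
steps to reach normal form (normal order): 3
term was already normal: no
first contracted redex: a beta-redex


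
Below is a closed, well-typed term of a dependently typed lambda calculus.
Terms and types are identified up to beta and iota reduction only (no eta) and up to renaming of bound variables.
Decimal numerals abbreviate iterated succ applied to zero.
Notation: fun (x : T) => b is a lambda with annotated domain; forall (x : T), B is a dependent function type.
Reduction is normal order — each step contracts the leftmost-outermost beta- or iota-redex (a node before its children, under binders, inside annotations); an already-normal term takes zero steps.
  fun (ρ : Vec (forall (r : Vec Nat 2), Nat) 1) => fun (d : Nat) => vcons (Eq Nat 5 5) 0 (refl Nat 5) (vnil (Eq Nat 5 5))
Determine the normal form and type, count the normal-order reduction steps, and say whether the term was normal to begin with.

normal form:
  fun (ρ : Vec (forall (r : Vec Nat 2), Nat) 1) => fun (d : Nat) => vcons (Eq Nat 5 5) 0 (refl Nat 5) (vnil (Eq Nat 5 5))
the term's type:
  forall (ρ : Vec (forall (r : Vec Nat 2), Nat) 1), forall (d : Nat), Vec (Eq Nat 5 5) 1
reduction steps (normal order): 0
term was already normal: yes


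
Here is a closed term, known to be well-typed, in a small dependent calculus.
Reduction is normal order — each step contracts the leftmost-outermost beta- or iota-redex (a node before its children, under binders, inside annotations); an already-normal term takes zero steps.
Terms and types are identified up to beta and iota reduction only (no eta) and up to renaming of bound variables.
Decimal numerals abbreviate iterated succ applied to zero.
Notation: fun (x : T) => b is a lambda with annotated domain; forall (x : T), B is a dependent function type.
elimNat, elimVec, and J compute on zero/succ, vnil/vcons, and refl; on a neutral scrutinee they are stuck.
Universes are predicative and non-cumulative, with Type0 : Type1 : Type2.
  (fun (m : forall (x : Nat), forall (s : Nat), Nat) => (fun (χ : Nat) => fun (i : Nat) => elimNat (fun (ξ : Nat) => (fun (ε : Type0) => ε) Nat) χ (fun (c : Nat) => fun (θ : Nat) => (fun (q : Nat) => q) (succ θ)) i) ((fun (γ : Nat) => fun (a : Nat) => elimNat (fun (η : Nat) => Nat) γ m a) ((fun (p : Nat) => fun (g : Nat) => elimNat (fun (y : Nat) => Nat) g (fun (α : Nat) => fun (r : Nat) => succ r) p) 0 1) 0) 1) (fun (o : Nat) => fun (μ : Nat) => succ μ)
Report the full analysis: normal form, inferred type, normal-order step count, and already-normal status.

reduced normal form:
  2
the term's type:
  Nat
steps to reach normal form (normal order): 14
term was already normal: no
first redex: a beta-redex


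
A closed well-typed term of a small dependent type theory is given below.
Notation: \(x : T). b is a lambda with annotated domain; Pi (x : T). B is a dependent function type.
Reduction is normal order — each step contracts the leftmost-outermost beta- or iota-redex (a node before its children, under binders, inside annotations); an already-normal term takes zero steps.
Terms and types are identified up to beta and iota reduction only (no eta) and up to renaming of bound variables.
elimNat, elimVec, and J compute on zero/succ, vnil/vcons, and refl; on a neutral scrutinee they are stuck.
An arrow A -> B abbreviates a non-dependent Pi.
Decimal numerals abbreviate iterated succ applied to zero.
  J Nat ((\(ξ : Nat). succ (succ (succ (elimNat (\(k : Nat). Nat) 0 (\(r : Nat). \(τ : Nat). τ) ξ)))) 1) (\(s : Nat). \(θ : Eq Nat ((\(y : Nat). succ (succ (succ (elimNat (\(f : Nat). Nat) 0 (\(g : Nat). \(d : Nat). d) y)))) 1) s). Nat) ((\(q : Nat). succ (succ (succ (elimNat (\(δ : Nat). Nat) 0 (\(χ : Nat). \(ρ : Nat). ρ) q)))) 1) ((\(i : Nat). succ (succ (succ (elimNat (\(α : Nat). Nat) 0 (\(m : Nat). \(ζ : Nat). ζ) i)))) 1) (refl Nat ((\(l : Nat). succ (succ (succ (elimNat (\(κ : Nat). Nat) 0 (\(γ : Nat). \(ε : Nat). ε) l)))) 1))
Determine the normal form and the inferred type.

resulting normal form:
  3
type:
  Nat
observation: the leftmost-outermost redex is a J iota-redex, and normalization takes 6 steps.


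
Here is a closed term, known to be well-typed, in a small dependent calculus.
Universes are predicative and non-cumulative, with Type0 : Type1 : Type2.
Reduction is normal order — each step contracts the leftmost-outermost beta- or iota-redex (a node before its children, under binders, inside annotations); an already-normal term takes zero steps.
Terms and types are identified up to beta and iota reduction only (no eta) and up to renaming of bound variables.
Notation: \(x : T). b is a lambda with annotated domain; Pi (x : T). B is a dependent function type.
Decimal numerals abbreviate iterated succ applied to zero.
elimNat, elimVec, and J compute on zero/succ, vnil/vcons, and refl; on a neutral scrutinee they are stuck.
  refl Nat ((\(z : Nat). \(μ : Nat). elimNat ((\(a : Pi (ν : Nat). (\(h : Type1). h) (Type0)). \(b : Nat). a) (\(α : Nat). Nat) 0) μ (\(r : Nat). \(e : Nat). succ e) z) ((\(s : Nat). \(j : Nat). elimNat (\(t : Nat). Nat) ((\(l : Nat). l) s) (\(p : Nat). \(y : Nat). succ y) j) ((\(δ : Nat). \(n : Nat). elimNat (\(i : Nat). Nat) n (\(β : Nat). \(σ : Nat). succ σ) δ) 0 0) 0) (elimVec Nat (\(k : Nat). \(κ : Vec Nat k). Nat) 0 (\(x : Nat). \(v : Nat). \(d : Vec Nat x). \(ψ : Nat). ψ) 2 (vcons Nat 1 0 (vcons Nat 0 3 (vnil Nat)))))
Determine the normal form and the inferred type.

resulting normal form:
  refl Nat 0
the term's type:
  Eq Nat 0 0


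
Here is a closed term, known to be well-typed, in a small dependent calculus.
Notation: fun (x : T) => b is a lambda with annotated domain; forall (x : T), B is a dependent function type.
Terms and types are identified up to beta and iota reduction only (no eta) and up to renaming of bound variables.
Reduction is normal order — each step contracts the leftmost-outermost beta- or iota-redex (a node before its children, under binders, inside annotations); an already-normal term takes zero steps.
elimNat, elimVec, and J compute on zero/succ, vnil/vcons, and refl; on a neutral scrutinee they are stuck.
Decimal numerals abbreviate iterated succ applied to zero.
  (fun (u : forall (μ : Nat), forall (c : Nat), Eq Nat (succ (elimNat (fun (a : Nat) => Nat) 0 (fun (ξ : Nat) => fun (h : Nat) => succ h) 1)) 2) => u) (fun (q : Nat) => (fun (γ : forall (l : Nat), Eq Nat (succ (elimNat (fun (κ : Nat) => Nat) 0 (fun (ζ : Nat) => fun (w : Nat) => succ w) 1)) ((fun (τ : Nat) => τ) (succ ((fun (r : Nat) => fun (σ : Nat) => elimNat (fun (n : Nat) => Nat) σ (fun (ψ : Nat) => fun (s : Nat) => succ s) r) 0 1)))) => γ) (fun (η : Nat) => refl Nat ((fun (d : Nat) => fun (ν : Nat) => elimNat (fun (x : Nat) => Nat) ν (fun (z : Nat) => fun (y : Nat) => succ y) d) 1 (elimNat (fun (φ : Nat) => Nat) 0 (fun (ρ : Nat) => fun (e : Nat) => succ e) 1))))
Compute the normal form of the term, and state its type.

resulting normal form:
  fun (u : Nat) => fun (μ : Nat) => refl Nat 2
type:
  forall (u : Nat), forall (μ : Nat), Eq Nat 2 2


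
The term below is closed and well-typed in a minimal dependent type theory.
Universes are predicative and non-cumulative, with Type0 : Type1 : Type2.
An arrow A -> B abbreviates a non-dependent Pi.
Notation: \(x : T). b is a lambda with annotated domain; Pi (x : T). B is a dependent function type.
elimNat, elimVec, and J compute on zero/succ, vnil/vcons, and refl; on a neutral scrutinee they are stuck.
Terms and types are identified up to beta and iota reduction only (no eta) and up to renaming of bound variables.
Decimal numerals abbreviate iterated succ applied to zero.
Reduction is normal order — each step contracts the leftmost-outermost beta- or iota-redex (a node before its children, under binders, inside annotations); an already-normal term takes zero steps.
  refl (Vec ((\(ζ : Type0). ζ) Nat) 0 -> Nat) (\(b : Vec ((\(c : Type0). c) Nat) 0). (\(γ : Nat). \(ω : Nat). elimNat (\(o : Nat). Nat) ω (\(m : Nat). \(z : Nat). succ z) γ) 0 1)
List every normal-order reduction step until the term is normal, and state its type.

normal-order reduction sequence:
  refl (Vec ((\(ζ : Type0). ζ) Nat) 0 -> Nat) (\(b : Vec ((\(c : Type0). c) Nat) 0). (\(γ : Nat). \(ω : Nat). elimNat (\(o : Nat). Nat) ω (\(m : Nat). \(z : Nat). succ z) γ) 0 1)
  ~> refl (Vec Nat 0 -> Nat) (\(ζ : Vec ((\(b : Type0). b) Nat) 0). (\(c : Nat). \(γ : Nat). elimNat (\(ω : Nat). Nat) γ (\(o : Nat). \(m : Nat). succ m) c) 0 1)
  ~> refl (Vec Nat 0 -> Nat) (\(ζ : Vec Nat 0). (\(b : Nat). \(c : Nat). elimNat (\(γ : Nat). Nat) c (\(ω : Nat). \(o : Nat). succ o) b) 0 1)
  ~> refl (Vec Nat 0 -> Nat) (\(ζ : Vec Nat 0). (\(b : Nat). elimNat (\(c : Nat). Nat) b (\(γ : Nat). \(ω : Nat). succ ω) 0) 1)
  ~> refl (Vec Nat 0 -> Nat) (\(ζ : Vec Nat 0). elimNat (\(b : Nat). Nat) 1 (\(c : Nat). \(γ : Nat). succ γ) 0)
  ~> refl (Vec Nat 0 -> Nat) (\(ζ : Vec Nat 0). 1)
the term's type:
  Eq (Vec Nat 0 -> Nat) (\(ζ : Vec Nat 0). 1) (\(b : Vec Nat 0). 1)


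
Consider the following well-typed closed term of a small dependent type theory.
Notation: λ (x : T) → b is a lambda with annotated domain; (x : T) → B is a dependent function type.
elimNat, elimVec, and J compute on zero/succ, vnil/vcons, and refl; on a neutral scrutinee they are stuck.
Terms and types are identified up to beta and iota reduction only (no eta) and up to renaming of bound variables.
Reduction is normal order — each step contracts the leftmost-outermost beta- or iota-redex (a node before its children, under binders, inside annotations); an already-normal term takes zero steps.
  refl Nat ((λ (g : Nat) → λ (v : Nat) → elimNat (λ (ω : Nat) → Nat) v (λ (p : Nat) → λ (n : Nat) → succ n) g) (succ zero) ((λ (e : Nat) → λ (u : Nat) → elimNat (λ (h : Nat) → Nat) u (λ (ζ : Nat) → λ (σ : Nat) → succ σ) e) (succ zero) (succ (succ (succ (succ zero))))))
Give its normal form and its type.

normal form:
  refl Nat (succ (succ (succ (succ (succ (succ zero))))))
type:
  Eq Nat (succ (succ (succ (succ (succ (succ zero)))))) (succ (succ (succ (succ (succ (succ zero))))))


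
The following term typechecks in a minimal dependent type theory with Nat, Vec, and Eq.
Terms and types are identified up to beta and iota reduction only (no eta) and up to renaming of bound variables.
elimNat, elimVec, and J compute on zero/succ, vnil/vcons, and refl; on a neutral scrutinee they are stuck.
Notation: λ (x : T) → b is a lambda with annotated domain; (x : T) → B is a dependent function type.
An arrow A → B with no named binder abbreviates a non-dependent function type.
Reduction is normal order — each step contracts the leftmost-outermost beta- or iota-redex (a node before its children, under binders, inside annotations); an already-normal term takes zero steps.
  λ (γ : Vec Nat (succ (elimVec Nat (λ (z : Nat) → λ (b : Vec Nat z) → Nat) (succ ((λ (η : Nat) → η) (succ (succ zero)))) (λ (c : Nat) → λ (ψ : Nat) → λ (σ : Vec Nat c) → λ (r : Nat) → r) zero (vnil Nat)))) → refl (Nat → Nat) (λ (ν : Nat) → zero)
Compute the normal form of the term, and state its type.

reduced normal form:
  λ (γ : Vec Nat (succ (succ (succ (succ zero))))) → refl (Nat → Nat) (λ (z : Nat) → zero)
the term's type:
  Vec Nat (succ (succ (succ (succ zero)))) → Eq (Nat → Nat) (λ (γ : Nat) → zero) (λ (z : Nat) → zero)
observation: 2 normal-order steps normalize the term, beginning with an elimVec iota-redex.


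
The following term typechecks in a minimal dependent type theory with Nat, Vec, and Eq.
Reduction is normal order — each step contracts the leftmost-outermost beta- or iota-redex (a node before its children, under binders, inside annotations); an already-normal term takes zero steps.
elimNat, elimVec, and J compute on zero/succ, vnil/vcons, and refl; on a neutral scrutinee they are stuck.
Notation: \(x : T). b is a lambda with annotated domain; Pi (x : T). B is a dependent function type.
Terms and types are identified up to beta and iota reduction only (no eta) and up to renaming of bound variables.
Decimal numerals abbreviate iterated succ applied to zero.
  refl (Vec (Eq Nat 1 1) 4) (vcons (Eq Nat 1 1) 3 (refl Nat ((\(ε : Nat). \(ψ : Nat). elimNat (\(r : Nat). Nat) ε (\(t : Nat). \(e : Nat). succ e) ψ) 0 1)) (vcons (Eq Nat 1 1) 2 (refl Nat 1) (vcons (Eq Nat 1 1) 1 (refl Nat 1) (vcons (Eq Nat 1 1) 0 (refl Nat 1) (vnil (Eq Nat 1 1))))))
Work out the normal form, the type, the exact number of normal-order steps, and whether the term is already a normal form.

reduced normal form:
  refl (Vec (Eq Nat 1 1) 4) (vcons (Eq Nat 1 1) 3 (refl Nat 1) (vcons (Eq Nat 1 1) 2 (refl Nat 1) (vcons (Eq Nat 1 1) 1 (refl Nat 1) (vcons (Eq Nat 1 1) 0 (refl Nat 1) (vnil (Eq Nat 1 1))))))
inferred type:
  Eq (Vec (Eq Nat 1 1) 4) (vcons (Eq Nat 1 1) 3 (refl Nat 1) (vcons (Eq Nat 1 1) 2 (refl Nat 1) (vcons (Eq Nat 1 1) 1 (refl Nat 1) (vcons (Eq Nat 1 1) 0 (refl Nat 1) (vnil (Eq Nat 1 1)))))) (vcons (Eq Nat 1 1) 3 (refl Nat 1) (vcons (Eq Nat 1 1) 2 (refl Nat 1) (vcons (Eq Nat 1 1) 1 (refl Nat 1) (vcons (Eq Nat 1 1) 0 (refl Nat 1) (vnil (Eq Nat 1 1))))))
steps to reach normal form (normal order): 6
started in normal form: no
first redex: a beta-redex


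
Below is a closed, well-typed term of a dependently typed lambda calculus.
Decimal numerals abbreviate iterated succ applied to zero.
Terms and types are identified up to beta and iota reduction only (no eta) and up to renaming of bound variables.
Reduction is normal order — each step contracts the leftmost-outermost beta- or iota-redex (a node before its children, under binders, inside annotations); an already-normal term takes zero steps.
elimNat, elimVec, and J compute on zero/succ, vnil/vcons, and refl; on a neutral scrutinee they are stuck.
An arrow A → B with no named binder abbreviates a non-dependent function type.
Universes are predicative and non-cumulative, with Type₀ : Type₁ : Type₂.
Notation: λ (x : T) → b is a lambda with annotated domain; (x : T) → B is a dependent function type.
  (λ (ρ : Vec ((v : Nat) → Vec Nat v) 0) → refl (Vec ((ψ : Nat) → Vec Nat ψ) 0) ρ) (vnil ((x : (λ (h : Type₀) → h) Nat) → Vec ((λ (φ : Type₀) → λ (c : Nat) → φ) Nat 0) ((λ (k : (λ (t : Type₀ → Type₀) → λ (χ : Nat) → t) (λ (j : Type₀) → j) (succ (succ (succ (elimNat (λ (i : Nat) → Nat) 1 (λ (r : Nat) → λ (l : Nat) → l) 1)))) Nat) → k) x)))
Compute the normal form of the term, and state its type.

normal form:
  refl (Vec ((ρ : Nat) → Vec Nat ρ) 0) (vnil ((v : Nat) → Vec Nat v))
the term's type:
  Eq (Vec ((ρ : Nat) → Vec Nat ρ) 0) (vnil ((v : Nat) → Vec Nat v)) (vnil ((ψ : Nat) → Vec Nat ψ))
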